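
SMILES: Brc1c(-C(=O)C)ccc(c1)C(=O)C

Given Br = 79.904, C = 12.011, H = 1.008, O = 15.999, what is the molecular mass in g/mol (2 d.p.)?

Molecular formula: C10H9BrO2.
M = 1×79.904 + 10×12.011 + 9×1.008 + 2×15.999 = 241.08 g/mol.

241.08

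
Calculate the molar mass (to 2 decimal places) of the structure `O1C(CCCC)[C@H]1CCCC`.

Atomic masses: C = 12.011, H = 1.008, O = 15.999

156.27

Molecular formula: C10H20O.
M = 10×12.011 + 20×1.008 + 1×15.999 = 156.27 g/mol.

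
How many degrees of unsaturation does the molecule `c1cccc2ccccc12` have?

Molecular formula from the SMILES: C10H8.
DoU = (2C + 2 + N − H − X)/2 = (2·10 + 2 + 0 − 8 − 0)/2 = 14/2 = 7.
(Structurally: 2 ring(s) + 5 π bond(s) = 7.)

7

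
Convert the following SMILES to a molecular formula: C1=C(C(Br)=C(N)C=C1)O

C6H6BrNO

Heavy atoms from the SMILES: 1 Br, 6 C, 1 N, 1 O.
Implicit hydrogens by atom environment:
  3 × C (aromatic): 1 H each → 3
  3 × C (aromatic): no H
  1 × Br: no H
  1 × N: 2 H
  1 × O: 1 H
  Total hydrogens = 6.
Molecular formula: C6H6BrNO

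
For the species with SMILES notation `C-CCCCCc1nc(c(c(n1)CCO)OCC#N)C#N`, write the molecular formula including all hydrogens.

Heavy atoms from the SMILES: 15 C, 4 N, 2 O.
Implicit hydrogens by atom environment:
  8 × C: 2 H each → 16
  4 × C (aromatic): no H
  2 × C: no H
  2 × N (aromatic): no H
  2 × N: no H
  1 × C: 3 H
  1 × O: 1 H
  1 × O: no H
  Total hydrogens = 20.
Molecular formula: C15H20N4O2

C15H20N4O2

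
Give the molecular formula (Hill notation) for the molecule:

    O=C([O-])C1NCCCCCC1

C8H14NO2-

Heavy atoms from the SMILES: 8 C, 1 N, 2 O.
Implicit hydrogens by atom environment:
  6 × C: 2 H each → 12
  1 × C: 1 H
  1 × C: no H
  1 × N: 1 H
  1 × O: no H
  1 × O (charge -1): no H
  Total hydrogens = 14.
Net charge -1.
Molecular formula: C8H14NO2-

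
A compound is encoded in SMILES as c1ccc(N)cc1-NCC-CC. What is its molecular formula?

C10H16N2

Heavy atoms from the SMILES: 10 C, 2 N.
Implicit hydrogens by atom environment:
  4 × C (aromatic): 1 H each → 4
  3 × C: 2 H each → 6
  2 × C (aromatic): no H
  1 × C: 3 H
  1 × N: 2 H
  1 × N: 1 H
  Total hydrogens = 16.
Molecular formula: C10H16N2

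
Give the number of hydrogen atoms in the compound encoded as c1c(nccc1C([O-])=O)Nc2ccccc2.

Hydrogens are implicit in SMILES; fill each atom to its normal valence:
  8 × C (aromatic): 1 H each → 8
  3 × C (aromatic): no H
  1 × C: no H
  1 × N: 1 H
  1 × N (aromatic): no H
  1 × O: no H
  1 × O (charge -1): no H
  Total hydrogens = 9.

9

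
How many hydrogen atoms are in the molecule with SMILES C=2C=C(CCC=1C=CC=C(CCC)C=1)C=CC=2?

20

Hydrogens are implicit in SMILES; fill each atom to its normal valence:
  9 × C (aromatic): 1 H each → 9
  4 × C: 2 H each → 8
  3 × C (aromatic): no H
  1 × C: 3 H
  Total hydrogens = 20.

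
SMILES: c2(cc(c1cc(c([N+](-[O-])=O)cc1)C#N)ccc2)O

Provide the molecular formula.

C13H8N2O3

Heavy atoms from the SMILES: 13 C, 2 N, 3 O.
Implicit hydrogens by atom environment:
  7 × C (aromatic): 1 H each → 7
  5 × C (aromatic): no H
  1 × C: no H
  1 × N: no H
  1 × N (charge +1): no H
  1 × O: 1 H
  1 × O: no H
  1 × O (charge -1): no H
  Total hydrogens = 8.
Molecular formula: C13H8N2O3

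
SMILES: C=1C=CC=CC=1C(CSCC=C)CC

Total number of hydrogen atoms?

Hydrogens are implicit in SMILES; fill each atom to its normal valence:
  5 × C (aromatic): 1 H each → 5
  4 × C: 2 H each → 8
  2 × C: 1 H each → 2
  1 × C: 3 H
  1 × C (aromatic): no H
  1 × S: no H
  Total hydrogens = 18.

18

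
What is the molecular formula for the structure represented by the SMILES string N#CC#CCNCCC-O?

C7H10N2O

Heavy atoms from the SMILES: 7 C, 2 N, 1 O.
Implicit hydrogens by atom environment:
  4 × C: 2 H each → 8
  3 × C: no H
  1 × N: 1 H
  1 × N: no H
  1 × O: 1 H
  Total hydrogens = 10.
Molecular formula: C7H10N2O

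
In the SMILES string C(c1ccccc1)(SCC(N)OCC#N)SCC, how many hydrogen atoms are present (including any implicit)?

Hydrogens are implicit in SMILES; fill each atom to its normal valence:
  5 × C (aromatic): 1 H each → 5
  3 × C: 2 H each → 6
  2 × C: 1 H each → 2
  2 × S: no H
  1 × C: 3 H
  1 × C: no H
  1 × C (aromatic): no H
  1 × N: 2 H
  1 × N: no H
  1 × O: no H
  Total hydrogens = 18.

18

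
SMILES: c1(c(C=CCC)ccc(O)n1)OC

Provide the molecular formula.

Heavy atoms from the SMILES: 10 C, 1 N, 2 O.
Implicit hydrogens by atom environment:
  3 × C (aromatic): no H
  2 × C: 3 H each → 6
  2 × C (aromatic): 1 H each → 2
  2 × C: 1 H each → 2
  1 × C: 2 H
  1 × N (aromatic): no H
  1 × O: 1 H
  1 × O: no H
  Total hydrogens = 13.
Molecular formula: C10H13NO2

C10H13NO2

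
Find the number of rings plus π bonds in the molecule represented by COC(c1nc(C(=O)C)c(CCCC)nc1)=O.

Molecular formula from the SMILES: C12H16N2O3.
DoU = (2C + 2 + N − H − X)/2 = (2·12 + 2 + 2 − 16 − 0)/2 = 12/2 = 6.
(Structurally: 1 ring(s) + 5 π bond(s) = 6.)

6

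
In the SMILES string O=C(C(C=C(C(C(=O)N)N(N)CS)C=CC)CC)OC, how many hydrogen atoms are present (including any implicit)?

23

Hydrogens are implicit in SMILES; fill each atom to its normal valence:
  5 × C: 1 H each → 5
  3 × C: 3 H each → 9
  3 × C: no H
  3 × O: no H
  2 × C: 2 H each → 4
  2 × N: 2 H each → 4
  1 × N: no H
  1 × S: 1 H
  Total hydrogens = 23.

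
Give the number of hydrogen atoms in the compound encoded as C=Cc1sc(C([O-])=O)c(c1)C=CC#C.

Hydrogens are implicit in SMILES; fill each atom to its normal valence:
  4 × C: 1 H each → 4
  3 × C (aromatic): no H
  2 × C: no H
  1 × C: 2 H
  1 × C (aromatic): 1 H
  1 × O: no H
  1 × O (charge -1): no H
  1 × S (aromatic): no H
  Total hydrogens = 7.

7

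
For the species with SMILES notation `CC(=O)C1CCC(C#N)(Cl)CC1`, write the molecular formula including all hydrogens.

Heavy atoms from the SMILES: 9 C, 1 Cl, 1 N, 1 O.
Implicit hydrogens by atom environment:
  4 × C: 2 H each → 8
  3 × C: no H
  1 × C: 3 H
  1 × C: 1 H
  1 × Cl: no H
  1 × N: no H
  1 × O: no H
  Total hydrogens = 12.
Molecular formula: C9H12ClNO

C9H12ClNO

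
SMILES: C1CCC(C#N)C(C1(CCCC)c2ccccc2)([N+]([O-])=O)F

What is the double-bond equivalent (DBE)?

8

Molecular formula from the SMILES: C17H21FN2O2.
DoU = (2C + 2 + N − H − X)/2 = (2·17 + 2 + 2 − 21 − 1)/2 = 16/2 = 8.
(Structurally: 2 ring(s) + 6 π bond(s) = 8.)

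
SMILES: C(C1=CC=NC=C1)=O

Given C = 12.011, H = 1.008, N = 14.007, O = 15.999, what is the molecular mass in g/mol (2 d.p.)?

107.11

Molecular formula: C6H5NO.
M = 6×12.011 + 5×1.008 + 1×14.007 + 1×15.999 = 107.11 g/mol.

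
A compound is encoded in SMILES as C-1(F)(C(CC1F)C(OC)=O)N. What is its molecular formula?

C6H9F2NO2

Heavy atoms from the SMILES: 6 C, 2 F, 1 N, 2 O.
Implicit hydrogens by atom environment:
  2 × C: 1 H each → 2
  2 × C: no H
  2 × F: no H
  2 × O: no H
  1 × C: 3 H
  1 × C: 2 H
  1 × N: 2 H
  Total hydrogens = 9.
Molecular formula: C6H9F2NO2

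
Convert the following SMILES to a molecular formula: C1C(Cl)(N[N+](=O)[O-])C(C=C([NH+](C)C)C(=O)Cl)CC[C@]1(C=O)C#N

Heavy atoms from the SMILES: 13 C, 2 Cl, 4 N, 4 O.
Implicit hydrogens by atom environment:
  5 × C: no H
  3 × C: 2 H each → 6
  3 × C: 1 H each → 3
  3 × O: no H
  2 × C: 3 H each → 6
  2 × Cl: no H
  1 × N (charge +1): 1 H
  1 × N: 1 H
  1 × N: no H
  1 × N (charge +1): no H
  1 × O (charge -1): no H
  Total hydrogens = 17.
Net charge +1.
Molecular formula: C13H17Cl2N4O4+

C13H17Cl2N4O4+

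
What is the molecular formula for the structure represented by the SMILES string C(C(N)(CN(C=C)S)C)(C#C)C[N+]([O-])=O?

Heavy atoms from the SMILES: 9 C, 3 N, 2 O, 1 S.
Implicit hydrogens by atom environment:
  3 × C: 2 H each → 6
  3 × C: 1 H each → 3
  2 × C: no H
  1 × C: 3 H
  1 × N: 2 H
  1 × N: no H
  1 × N (charge +1): no H
  1 × O: no H
  1 × O (charge -1): no H
  1 × S: 1 H
  Total hydrogens = 15.
Molecular formula: C9H15N3O2S

C9H15N3O2S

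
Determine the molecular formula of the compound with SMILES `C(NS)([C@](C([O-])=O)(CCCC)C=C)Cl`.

Heavy atoms from the SMILES: 9 C, 1 Cl, 1 N, 2 O, 1 S.
Implicit hydrogens by atom environment:
  4 × C: 2 H each → 8
  2 × C: 1 H each → 2
  2 × C: no H
  1 × C: 3 H
  1 × Cl: no H
  1 × N: 1 H
  1 × O: no H
  1 × O (charge -1): no H
  1 × S: 1 H
  Total hydrogens = 15.
Net charge -1.
Molecular formula: C9H15ClNO2S-

C9H15ClNO2S-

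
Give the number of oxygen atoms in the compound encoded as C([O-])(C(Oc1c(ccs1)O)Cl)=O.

The symbol for oxygen appears 4 times in the SMILES.

4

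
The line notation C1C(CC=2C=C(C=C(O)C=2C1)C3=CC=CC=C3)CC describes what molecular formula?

Heavy atoms from the SMILES: 18 C, 1 O.
Implicit hydrogens by atom environment:
  7 × C (aromatic): 1 H each → 7
  5 × C (aromatic): no H
  4 × C: 2 H each → 8
  1 × C: 3 H
  1 × C: 1 H
  1 × O: 1 H
  Total hydrogens = 20.
Molecular formula: C18H20O

C18H20O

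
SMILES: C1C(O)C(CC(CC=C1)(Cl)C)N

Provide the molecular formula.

C9H16ClNO

Heavy atoms from the SMILES: 9 C, 1 Cl, 1 N, 1 O.
Implicit hydrogens by atom environment:
  4 × C: 1 H each → 4
  3 × C: 2 H each → 6
  1 × C: 3 H
  1 × C: no H
  1 × Cl: no H
  1 × N: 2 H
  1 × O: 1 H
  Total hydrogens = 16.
Molecular formula: C9H16ClNO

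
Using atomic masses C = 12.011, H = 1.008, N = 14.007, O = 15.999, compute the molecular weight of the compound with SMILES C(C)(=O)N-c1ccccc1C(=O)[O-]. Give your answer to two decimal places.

Molecular formula: C9H8NO3-.
M = 9×12.011 + 8×1.008 + 1×14.007 + 3×15.999 = 178.17 g/mol.

178.17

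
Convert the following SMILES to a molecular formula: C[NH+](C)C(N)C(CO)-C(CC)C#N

Heavy atoms from the SMILES: 9 C, 3 N, 1 O.
Implicit hydrogens by atom environment:
  3 × C: 3 H each → 9
  3 × C: 1 H each → 3
  2 × C: 2 H each → 4
  1 × C: no H
  1 × N: 2 H
  1 × N (charge +1): 1 H
  1 × N: no H
  1 × O: 1 H
  Total hydrogens = 20.
Net charge +1.
Molecular formula: C9H20N3O+

C9H20N3O+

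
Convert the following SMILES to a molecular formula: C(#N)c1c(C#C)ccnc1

C8H4N2

Heavy atoms from the SMILES: 8 C, 2 N.
Implicit hydrogens by atom environment:
  3 × C (aromatic): 1 H each → 3
  2 × C (aromatic): no H
  2 × C: no H
  1 × C: 1 H
  1 × N (aromatic): no H
  1 × N: no H
  Total hydrogens = 4.
Molecular formula: C8H4N2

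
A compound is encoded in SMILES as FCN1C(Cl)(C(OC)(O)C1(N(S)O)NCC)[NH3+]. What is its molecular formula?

C7H17ClFN4O3S+

Heavy atoms from the SMILES: 7 C, 1 Cl, 1 F, 4 N, 3 O, 1 S.
Implicit hydrogens by atom environment:
  3 × C: no H
  2 × C: 3 H each → 6
  2 × C: 2 H each → 4
  2 × N: no H
  2 × O: 1 H each → 2
  1 × Cl: no H
  1 × F: no H
  1 × N (charge +1): 3 H
  1 × N: 1 H
  1 × O: no H
  1 × S: 1 H
  Total hydrogens = 17.
Net charge +1.
Molecular formula: C7H17ClFN4O3S+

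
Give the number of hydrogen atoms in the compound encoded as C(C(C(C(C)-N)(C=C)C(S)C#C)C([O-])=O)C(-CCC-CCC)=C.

Hydrogens are implicit in SMILES; fill each atom to its normal valence:
  8 × C: 2 H each → 16
  5 × C: 1 H each → 5
  4 × C: no H
  2 × C: 3 H each → 6
  1 × N: 2 H
  1 × O: no H
  1 × O (charge -1): no H
  1 × S: 1 H
  Total hydrogens = 30.

30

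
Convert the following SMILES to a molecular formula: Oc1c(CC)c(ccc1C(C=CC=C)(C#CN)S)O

C15H17NO2S

Heavy atoms from the SMILES: 15 C, 1 N, 2 O, 1 S.
Implicit hydrogens by atom environment:
  4 × C (aromatic): no H
  3 × C: 1 H each → 3
  3 × C: no H
  2 × C: 2 H each → 4
  2 × C (aromatic): 1 H each → 2
  2 × O: 1 H each → 2
  1 × C: 3 H
  1 × N: 2 H
  1 × S: 1 H
  Total hydrogens = 17.
Molecular formula: C15H17NO2S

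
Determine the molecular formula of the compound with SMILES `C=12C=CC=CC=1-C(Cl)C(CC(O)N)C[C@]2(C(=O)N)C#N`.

Heavy atoms from the SMILES: 14 C, 1 Cl, 3 N, 2 O.
Implicit hydrogens by atom environment:
  4 × C (aromatic): 1 H each → 4
  3 × C: 1 H each → 3
  3 × C: no H
  2 × C: 2 H each → 4
  2 × C (aromatic): no H
  2 × N: 2 H each → 4
  1 × Cl: no H
  1 × N: no H
  1 × O: 1 H
  1 × O: no H
  Total hydrogens = 16.
Molecular formula: C14H16ClN3O2

C14H16ClN3O2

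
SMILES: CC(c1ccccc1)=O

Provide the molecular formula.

C8H8O

Heavy atoms from the SMILES: 8 C, 1 O.
Implicit hydrogens by atom environment:
  5 × C (aromatic): 1 H each → 5
  1 × C: 3 H
  1 × C (aromatic): no H
  1 × C: no H
  1 × O: no H
  Total hydrogens = 8.
Molecular formula: C8H8O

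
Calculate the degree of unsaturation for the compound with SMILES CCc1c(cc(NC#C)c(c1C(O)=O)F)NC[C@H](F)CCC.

7

Molecular formula from the SMILES: C16H20F2N2O2.
DoU = (2C + 2 + N − H − X)/2 = (2·16 + 2 + 2 − 20 − 2)/2 = 14/2 = 7.
(Structurally: 1 ring(s) + 6 π bond(s) = 7.)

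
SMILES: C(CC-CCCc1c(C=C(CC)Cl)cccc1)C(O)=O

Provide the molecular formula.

Heavy atoms from the SMILES: 17 C, 1 Cl, 2 O.
Implicit hydrogens by atom environment:
  7 × C: 2 H each → 14
  4 × C (aromatic): 1 H each → 4
  2 × C (aromatic): no H
  2 × C: no H
  1 × C: 3 H
  1 × C: 1 H
  1 × Cl: no H
  1 × O: 1 H
  1 × O: no H
  Total hydrogens = 23.
Molecular formula: C17H23ClO2

C17H23ClO2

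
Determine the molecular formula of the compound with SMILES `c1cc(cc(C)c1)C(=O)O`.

C8H8O2

Heavy atoms from the SMILES: 8 C, 2 O.
Implicit hydrogens by atom environment:
  4 × C (aromatic): 1 H each → 4
  2 × C (aromatic): no H
  1 × C: 3 H
  1 × C: no H
  1 × O: 1 H
  1 × O: no H
  Total hydrogens = 8.
Molecular formula: C8H8O2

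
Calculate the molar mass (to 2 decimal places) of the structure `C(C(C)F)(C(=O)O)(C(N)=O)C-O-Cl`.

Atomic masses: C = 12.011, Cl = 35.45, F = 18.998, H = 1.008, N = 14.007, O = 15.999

213.59

Molecular formula: C6H9ClFNO4.
M = 6×12.011 + 1×35.45 + 1×18.998 + 9×1.008 + 1×14.007 + 4×15.999 = 213.59 g/mol.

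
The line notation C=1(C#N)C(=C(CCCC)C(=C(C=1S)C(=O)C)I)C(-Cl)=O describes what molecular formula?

C14H13ClINO2S

Heavy atoms from the SMILES: 14 C, 1 Cl, 1 I, 1 N, 2 O, 1 S.
Implicit hydrogens by atom environment:
  6 × C (aromatic): no H
  3 × C: 2 H each → 6
  3 × C: no H
  2 × C: 3 H each → 6
  2 × O: no H
  1 × Cl: no H
  1 × I: no H
  1 × N: no H
  1 × S: 1 H
  Total hydrogens = 13.
Molecular formula: C14H13ClINO2S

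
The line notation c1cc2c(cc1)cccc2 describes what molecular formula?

C10H8

Heavy atoms from the SMILES: 10 C.
Implicit hydrogens by atom environment:
  8 × C (aromatic): 1 H each → 8
  2 × C (aromatic): no H
  Total hydrogens = 8.
Molecular formula: C10H8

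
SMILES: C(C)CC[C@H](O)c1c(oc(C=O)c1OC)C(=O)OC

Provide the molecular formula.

C13H18O6

Heavy atoms from the SMILES: 13 C, 6 O.
Implicit hydrogens by atom environment:
  4 × C (aromatic): no H
  4 × O: no H
  3 × C: 3 H each → 9
  3 × C: 2 H each → 6
  2 × C: 1 H each → 2
  1 × C: no H
  1 × O: 1 H
  1 × O (aromatic): no H
  Total hydrogens = 18.
Molecular formula: C13H18O6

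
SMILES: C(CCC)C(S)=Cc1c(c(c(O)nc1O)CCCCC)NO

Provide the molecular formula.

Heavy atoms from the SMILES: 16 C, 2 N, 3 O, 1 S.
Implicit hydrogens by atom environment:
  7 × C: 2 H each → 14
  5 × C (aromatic): no H
  3 × O: 1 H each → 3
  2 × C: 3 H each → 6
  1 × C: 1 H
  1 × C: no H
  1 × N: 1 H
  1 × N (aromatic): no H
  1 × S: 1 H
  Total hydrogens = 26.
Molecular formula: C16H26N2O3S

C16H26N2O3S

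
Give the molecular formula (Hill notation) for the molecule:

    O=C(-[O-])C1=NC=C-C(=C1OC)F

C7H5FNO3-

Heavy atoms from the SMILES: 7 C, 1 F, 1 N, 3 O.
Implicit hydrogens by atom environment:
  3 × C (aromatic): no H
  2 × C (aromatic): 1 H each → 2
  2 × O: no H
  1 × C: 3 H
  1 × C: no H
  1 × F: no H
  1 × N (aromatic): no H
  1 × O (charge -1): no H
  Total hydrogens = 5.
Net charge -1.
Molecular formula: C7H5FNO3-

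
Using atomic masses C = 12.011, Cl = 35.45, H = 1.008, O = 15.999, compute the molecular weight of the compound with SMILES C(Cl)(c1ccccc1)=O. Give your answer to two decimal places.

140.57

Molecular formula: C7H5ClO.
M = 7×12.011 + 1×35.45 + 5×1.008 + 1×15.999 = 140.57 g/mol.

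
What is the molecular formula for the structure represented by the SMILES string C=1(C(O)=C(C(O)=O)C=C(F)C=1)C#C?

C9H5FO3

Heavy atoms from the SMILES: 9 C, 1 F, 3 O.
Implicit hydrogens by atom environment:
  4 × C (aromatic): no H
  2 × C (aromatic): 1 H each → 2
  2 × C: no H
  2 × O: 1 H each → 2
  1 × C: 1 H
  1 × F: no H
  1 × O: no H
  Total hydrogens = 5.
Molecular formula: C9H5FO3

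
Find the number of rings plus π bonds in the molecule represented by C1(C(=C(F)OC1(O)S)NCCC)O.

Molecular formula from the SMILES: C7H12FNO3S.
DoU = (2C + 2 + N − H − X)/2 = (2·7 + 2 + 1 − 12 − 1)/2 = 4/2 = 2.
(Structurally: 1 ring(s) + 1 π bond(s) = 2.)

2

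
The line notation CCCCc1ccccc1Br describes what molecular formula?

C10H13Br

Heavy atoms from the SMILES: 1 Br, 10 C.
Implicit hydrogens by atom environment:
  4 × C (aromatic): 1 H each → 4
  3 × C: 2 H each → 6
  2 × C (aromatic): no H
  1 × Br: no H
  1 × C: 3 H
  Total hydrogens = 13.
Molecular formula: C10H13Br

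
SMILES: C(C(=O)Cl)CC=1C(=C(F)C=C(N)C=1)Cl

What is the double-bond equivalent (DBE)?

5

Molecular formula from the SMILES: C9H8Cl2FNO.
DoU = (2C + 2 + N − H − X)/2 = (2·9 + 2 + 1 − 8 − 3)/2 = 10/2 = 5.
(Structurally: 1 ring(s) + 4 π bond(s) = 5.)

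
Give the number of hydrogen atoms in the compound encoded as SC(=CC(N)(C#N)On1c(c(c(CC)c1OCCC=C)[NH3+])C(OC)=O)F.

Hydrogens are implicit in SMILES; fill each atom to its normal valence:
  4 × C: 2 H each → 8
  4 × C (aromatic): no H
  4 × C: no H
  4 × O: no H
  2 × C: 3 H each → 6
  2 × C: 1 H each → 2
  1 × F: no H
  1 × N (charge +1): 3 H
  1 × N: 2 H
  1 × N (aromatic): no H
  1 × N: no H
  1 × S: 1 H
  Total hydrogens = 22.

22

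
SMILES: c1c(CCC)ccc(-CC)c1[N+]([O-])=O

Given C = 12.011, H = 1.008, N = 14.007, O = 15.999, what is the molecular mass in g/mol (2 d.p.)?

193.25

Molecular formula: C11H15NO2.
M = 11×12.011 + 15×1.008 + 1×14.007 + 2×15.999 = 193.25 g/mol.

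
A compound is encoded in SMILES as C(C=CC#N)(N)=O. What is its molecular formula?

C4H4N2O

Heavy atoms from the SMILES: 4 C, 2 N, 1 O.
Implicit hydrogens by atom environment:
  2 × C: 1 H each → 2
  2 × C: no H
  1 × N: 2 H
  1 × N: no H
  1 × O: no H
  Total hydrogens = 4.
Molecular formula: C4H4N2O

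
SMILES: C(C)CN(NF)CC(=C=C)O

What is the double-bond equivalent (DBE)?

Molecular formula from the SMILES: C7H13FN2O.
DoU = (2C + 2 + N − H − X)/2 = (2·7 + 2 + 2 − 13 − 1)/2 = 4/2 = 2.
(Structurally: 0 ring(s) + 2 π bond(s) = 2.)

2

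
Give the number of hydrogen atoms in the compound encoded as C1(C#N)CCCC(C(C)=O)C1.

13

Hydrogens are implicit in SMILES; fill each atom to its normal valence:
  4 × C: 2 H each → 8
  2 × C: 1 H each → 2
  2 × C: no H
  1 × C: 3 H
  1 × N: no H
  1 × O: no H
  Total hydrogens = 13.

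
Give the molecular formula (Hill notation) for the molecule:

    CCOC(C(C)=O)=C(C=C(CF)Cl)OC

C10H14ClFO3

Heavy atoms from the SMILES: 10 C, 1 Cl, 1 F, 3 O.
Implicit hydrogens by atom environment:
  4 × C: no H
  3 × C: 3 H each → 9
  3 × O: no H
  2 × C: 2 H each → 4
  1 × C: 1 H
  1 × Cl: no H
  1 × F: no H
  Total hydrogens = 14.
Molecular formula: C10H14ClFO3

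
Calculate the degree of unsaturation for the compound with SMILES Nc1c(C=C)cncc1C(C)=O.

6

Molecular formula from the SMILES: C9H10N2O.
DoU = (2C + 2 + N − H − X)/2 = (2·9 + 2 + 2 − 10 − 0)/2 = 12/2 = 6.
(Structurally: 1 ring(s) + 5 π bond(s) = 6.)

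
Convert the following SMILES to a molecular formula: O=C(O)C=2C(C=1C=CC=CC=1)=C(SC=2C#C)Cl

Heavy atoms from the SMILES: 13 C, 1 Cl, 2 O, 1 S.
Implicit hydrogens by atom environment:
  5 × C (aromatic): 1 H each → 5
  5 × C (aromatic): no H
  2 × C: no H
  1 × C: 1 H
  1 × Cl: no H
  1 × O: 1 H
  1 × O: no H
  1 × S (aromatic): no H
  Total hydrogens = 7.
Molecular formula: C13H7ClO2S

C13H7ClO2S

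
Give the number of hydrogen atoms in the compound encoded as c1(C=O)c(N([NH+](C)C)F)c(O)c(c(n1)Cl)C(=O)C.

12

Hydrogens are implicit in SMILES; fill each atom to its normal valence:
  5 × C (aromatic): no H
  3 × C: 3 H each → 9
  2 × O: no H
  1 × C: 1 H
  1 × C: no H
  1 × Cl: no H
  1 × F: no H
  1 × N (charge +1): 1 H
  1 × N (aromatic): no H
  1 × N: no H
  1 × O: 1 H
  Total hydrogens = 12.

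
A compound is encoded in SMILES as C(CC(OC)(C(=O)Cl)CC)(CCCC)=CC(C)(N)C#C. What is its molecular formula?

Heavy atoms from the SMILES: 16 C, 1 Cl, 1 N, 2 O.
Implicit hydrogens by atom environment:
  5 × C: 2 H each → 10
  5 × C: no H
  4 × C: 3 H each → 12
  2 × C: 1 H each → 2
  2 × O: no H
  1 × Cl: no H
  1 × N: 2 H
  Total hydrogens = 26.
Molecular formula: C16H26ClNO2

C16H26ClNO2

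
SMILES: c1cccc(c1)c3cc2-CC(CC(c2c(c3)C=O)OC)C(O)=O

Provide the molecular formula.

Heavy atoms from the SMILES: 19 C, 4 O.
Implicit hydrogens by atom environment:
  7 × C (aromatic): 1 H each → 7
  5 × C (aromatic): no H
  3 × C: 1 H each → 3
  3 × O: no H
  2 × C: 2 H each → 4
  1 × C: 3 H
  1 × C: no H
  1 × O: 1 H
  Total hydrogens = 18.
Molecular formula: C19H18O4

C19H18O4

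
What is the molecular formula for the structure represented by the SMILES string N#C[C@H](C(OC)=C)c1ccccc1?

C11H11NO

Heavy atoms from the SMILES: 11 C, 1 N, 1 O.
Implicit hydrogens by atom environment:
  5 × C (aromatic): 1 H each → 5
  2 × C: no H
  1 × C: 3 H
  1 × C: 2 H
  1 × C: 1 H
  1 × C (aromatic): no H
  1 × N: no H
  1 × O: no H
  Total hydrogens = 11.
Molecular formula: C11H11NO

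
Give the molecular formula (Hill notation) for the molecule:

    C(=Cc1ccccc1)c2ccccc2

Heavy atoms from the SMILES: 14 C.
Implicit hydrogens by atom environment:
  10 × C (aromatic): 1 H each → 10
  2 × C: 1 H each → 2
  2 × C (aromatic): no H
  Total hydrogens = 12.
Molecular formula: C14H12

C14H12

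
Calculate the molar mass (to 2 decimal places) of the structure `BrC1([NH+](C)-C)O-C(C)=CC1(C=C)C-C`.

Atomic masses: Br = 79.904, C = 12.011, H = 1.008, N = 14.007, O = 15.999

Molecular formula: C11H19BrNO+.
M = 1×79.904 + 11×12.011 + 19×1.008 + 1×14.007 + 1×15.999 = 261.18 g/mol.

261.18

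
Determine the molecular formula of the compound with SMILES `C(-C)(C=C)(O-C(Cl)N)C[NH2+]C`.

Heavy atoms from the SMILES: 7 C, 1 Cl, 2 N, 1 O.
Implicit hydrogens by atom environment:
  2 × C: 3 H each → 6
  2 × C: 2 H each → 4
  2 × C: 1 H each → 2
  1 × C: no H
  1 × Cl: no H
  1 × N (charge +1): 2 H
  1 × N: 2 H
  1 × O: no H
  Total hydrogens = 16.
Net charge +1.
Molecular formula: C7H16ClN2O+

C7H16ClN2O+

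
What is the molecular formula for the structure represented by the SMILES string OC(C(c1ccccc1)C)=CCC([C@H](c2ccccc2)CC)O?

C21H26O2

Heavy atoms from the SMILES: 21 C, 2 O.
Implicit hydrogens by atom environment:
  10 × C (aromatic): 1 H each → 10
  4 × C: 1 H each → 4
  2 × C: 3 H each → 6
  2 × C: 2 H each → 4
  2 × C (aromatic): no H
  2 × O: 1 H each → 2
  1 × C: no H
  Total hydrogens = 26.
Molecular formula: C21H26O2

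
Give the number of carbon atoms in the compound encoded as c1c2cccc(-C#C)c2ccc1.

12

The symbol for carbon appears 12 times in the SMILES. Lowercase c denotes aromatic carbon and counts toward C.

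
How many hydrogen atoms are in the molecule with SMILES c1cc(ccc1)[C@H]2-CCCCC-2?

Hydrogens are implicit in SMILES; fill each atom to its normal valence:
  5 × C: 2 H each → 10
  5 × C (aromatic): 1 H each → 5
  1 × C: 1 H
  1 × C (aromatic): no H
  Total hydrogens = 16.

16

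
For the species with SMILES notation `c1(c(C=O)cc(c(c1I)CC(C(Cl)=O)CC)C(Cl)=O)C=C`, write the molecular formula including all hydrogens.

Heavy atoms from the SMILES: 15 C, 2 Cl, 1 I, 3 O.
Implicit hydrogens by atom environment:
  5 × C (aromatic): no H
  3 × C: 2 H each → 6
  3 × C: 1 H each → 3
  3 × O: no H
  2 × C: no H
  2 × Cl: no H
  1 × C: 3 H
  1 × C (aromatic): 1 H
  1 × I: no H
  Total hydrogens = 13.
Molecular formula: C15H13Cl2IO3

C15H13Cl2IO3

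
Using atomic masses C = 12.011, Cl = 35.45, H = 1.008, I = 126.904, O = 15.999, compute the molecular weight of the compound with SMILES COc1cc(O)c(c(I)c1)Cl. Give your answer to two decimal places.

284.48

Molecular formula: C7H6ClIO2.
M = 7×12.011 + 1×35.45 + 6×1.008 + 1×126.904 + 2×15.999 = 284.48 g/mol.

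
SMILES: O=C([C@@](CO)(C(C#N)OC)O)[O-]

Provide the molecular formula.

C6H8NO5-

Heavy atoms from the SMILES: 6 C, 1 N, 5 O.
Implicit hydrogens by atom environment:
  3 × C: no H
  2 × O: 1 H each → 2
  2 × O: no H
  1 × C: 3 H
  1 × C: 2 H
  1 × C: 1 H
  1 × N: no H
  1 × O (charge -1): no H
  Total hydrogens = 8.
Net charge -1.
Molecular formula: C6H8NO5-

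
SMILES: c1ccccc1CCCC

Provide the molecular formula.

Heavy atoms from the SMILES: 10 C.
Implicit hydrogens by atom environment:
  5 × C (aromatic): 1 H each → 5
  3 × C: 2 H each → 6
  1 × C: 3 H
  1 × C (aromatic): no H
  Total hydrogens = 14.
Molecular formula: C10H14

C10H14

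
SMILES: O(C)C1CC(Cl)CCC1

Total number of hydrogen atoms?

13

Hydrogens are implicit in SMILES; fill each atom to its normal valence:
  4 × C: 2 H each → 8
  2 × C: 1 H each → 2
  1 × C: 3 H
  1 × Cl: no H
  1 × O: no H
  Total hydrogens = 13.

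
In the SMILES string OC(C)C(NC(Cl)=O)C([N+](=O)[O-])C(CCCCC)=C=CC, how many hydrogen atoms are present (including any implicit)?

Hydrogens are implicit in SMILES; fill each atom to its normal valence:
  4 × C: 2 H each → 8
  4 × C: 1 H each → 4
  3 × C: 3 H each → 9
  3 × C: no H
  2 × O: no H
  1 × Cl: no H
  1 × N: 1 H
  1 × N (charge +1): no H
  1 × O: 1 H
  1 × O (charge -1): no H
  Total hydrogens = 23.

23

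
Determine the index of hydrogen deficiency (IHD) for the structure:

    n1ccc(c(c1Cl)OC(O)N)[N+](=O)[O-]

Molecular formula from the SMILES: C6H6ClN3O4.
DoU = (2C + 2 + N − H − X)/2 = (2·6 + 2 + 3 − 6 − 1)/2 = 10/2 = 5.
(Structurally: 1 ring(s) + 4 π bond(s) = 5.)

5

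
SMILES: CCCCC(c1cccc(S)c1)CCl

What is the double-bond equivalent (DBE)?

4

Molecular formula from the SMILES: C12H17ClS.
DoU = (2C + 2 + N − H − X)/2 = (2·12 + 2 + 0 − 17 − 1)/2 = 8/2 = 4.
(Structurally: 1 ring(s) + 3 π bond(s) = 4.)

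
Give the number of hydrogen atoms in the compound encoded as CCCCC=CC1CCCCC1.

Hydrogens are implicit in SMILES; fill each atom to its normal valence:
  8 × C: 2 H each → 16
  3 × C: 1 H each → 3
  1 × C: 3 H
  Total hydrogens = 22.

22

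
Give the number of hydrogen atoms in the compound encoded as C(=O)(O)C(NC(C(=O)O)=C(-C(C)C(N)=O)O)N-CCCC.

21

Hydrogens are implicit in SMILES; fill each atom to its normal valence:
  5 × C: no H
  3 × C: 2 H each → 6
  3 × O: 1 H each → 3
  3 × O: no H
  2 × C: 3 H each → 6
  2 × C: 1 H each → 2
  2 × N: 1 H each → 2
  1 × N: 2 H
  Total hydrogens = 21.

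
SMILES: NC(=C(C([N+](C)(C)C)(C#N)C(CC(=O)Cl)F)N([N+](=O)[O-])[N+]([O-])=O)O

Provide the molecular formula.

Heavy atoms from the SMILES: 10 C, 1 Cl, 1 F, 6 N, 6 O.
Implicit hydrogens by atom environment:
  5 × C: no H
  3 × C: 3 H each → 9
  3 × N (charge +1): no H
  3 × O: no H
  2 × N: no H
  2 × O (charge -1): no H
  1 × C: 2 H
  1 × C: 1 H
  1 × Cl: no H
  1 × F: no H
  1 × N: 2 H
  1 × O: 1 H
  Total hydrogens = 15.
Net charge +1.
Molecular formula: C10H15ClFN6O6+

C10H15ClFN6O6+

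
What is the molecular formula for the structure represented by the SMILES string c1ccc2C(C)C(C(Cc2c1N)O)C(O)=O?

Heavy atoms from the SMILES: 12 C, 1 N, 3 O.
Implicit hydrogens by atom environment:
  3 × C (aromatic): 1 H each → 3
  3 × C: 1 H each → 3
  3 × C (aromatic): no H
  2 × O: 1 H each → 2
  1 × C: 3 H
  1 × C: 2 H
  1 × C: no H
  1 × N: 2 H
  1 × O: no H
  Total hydrogens = 15.
Molecular formula: C12H15NO3

C12H15NO3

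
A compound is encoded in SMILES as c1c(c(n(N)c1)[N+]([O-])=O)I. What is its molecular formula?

Heavy atoms from the SMILES: 4 C, 1 I, 3 N, 2 O.
Implicit hydrogens by atom environment:
  2 × C (aromatic): 1 H each → 2
  2 × C (aromatic): no H
  1 × I: no H
  1 × N: 2 H
  1 × N (aromatic): no H
  1 × N (charge +1): no H
  1 × O: no H
  1 × O (charge -1): no H
  Total hydrogens = 4.
Molecular formula: C4H4IN3O2

C4H4IN3O2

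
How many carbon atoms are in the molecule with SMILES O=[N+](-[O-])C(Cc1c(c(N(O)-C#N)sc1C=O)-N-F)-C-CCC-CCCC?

16

The symbol for carbon appears 16 times in the SMILES. Lowercase c denotes aromatic carbon and counts toward C.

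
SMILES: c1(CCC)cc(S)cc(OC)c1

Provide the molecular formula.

Heavy atoms from the SMILES: 10 C, 1 O, 1 S.
Implicit hydrogens by atom environment:
  3 × C (aromatic): 1 H each → 3
  3 × C (aromatic): no H
  2 × C: 3 H each → 6
  2 × C: 2 H each → 4
  1 × O: no H
  1 × S: 1 H
  Total hydrogens = 14.
Molecular formula: C10H14OS

C10H14OS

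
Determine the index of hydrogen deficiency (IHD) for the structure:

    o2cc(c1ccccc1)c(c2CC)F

7

Molecular formula from the SMILES: C12H11FO.
DoU = (2C + 2 + N − H − X)/2 = (2·12 + 2 + 0 − 11 − 1)/2 = 14/2 = 7.
(Structurally: 2 ring(s) + 5 π bond(s) = 7.)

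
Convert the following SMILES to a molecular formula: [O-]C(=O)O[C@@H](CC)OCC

Heavy atoms from the SMILES: 6 C, 4 O.
Implicit hydrogens by atom environment:
  3 × O: no H
  2 × C: 3 H each → 6
  2 × C: 2 H each → 4
  1 × C: 1 H
  1 × C: no H
  1 × O (charge -1): no H
  Total hydrogens = 11.
Net charge -1.
Molecular formula: C6H11O4-

C6H11O4-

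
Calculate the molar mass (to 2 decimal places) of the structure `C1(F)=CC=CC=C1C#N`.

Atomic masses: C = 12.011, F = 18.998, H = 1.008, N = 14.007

Molecular formula: C7H4FN.
M = 7×12.011 + 1×18.998 + 4×1.008 + 1×14.007 = 121.11 g/mol.

121.11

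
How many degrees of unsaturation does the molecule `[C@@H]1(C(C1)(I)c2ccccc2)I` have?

5

Molecular formula from the SMILES: C9H8I2.
DoU = (2C + 2 + N − H − X)/2 = (2·9 + 2 + 0 − 8 − 2)/2 = 10/2 = 5.
(Structurally: 2 ring(s) + 3 π bond(s) = 5.)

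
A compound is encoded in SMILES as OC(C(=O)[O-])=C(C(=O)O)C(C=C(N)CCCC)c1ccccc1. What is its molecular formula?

C17H20NO5-

Heavy atoms from the SMILES: 17 C, 1 N, 5 O.
Implicit hydrogens by atom environment:
  5 × C (aromatic): 1 H each → 5
  5 × C: no H
  3 × C: 2 H each → 6
  2 × C: 1 H each → 2
  2 × O: 1 H each → 2
  2 × O: no H
  1 × C: 3 H
  1 × C (aromatic): no H
  1 × N: 2 H
  1 × O (charge -1): no H
  Total hydrogens = 20.
Net charge -1.
Molecular formula: C17H20NO5-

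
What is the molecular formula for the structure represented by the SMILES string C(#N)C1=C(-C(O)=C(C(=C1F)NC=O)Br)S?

C8H4BrFN2O2S

Heavy atoms from the SMILES: 1 Br, 8 C, 1 F, 2 N, 2 O, 1 S.
Implicit hydrogens by atom environment:
  6 × C (aromatic): no H
  1 × Br: no H
  1 × C: 1 H
  1 × C: no H
  1 × F: no H
  1 × N: 1 H
  1 × N: no H
  1 × O: 1 H
  1 × O: no H
  1 × S: 1 H
  Total hydrogens = 4.
Molecular formula: C8H4BrFN2O2S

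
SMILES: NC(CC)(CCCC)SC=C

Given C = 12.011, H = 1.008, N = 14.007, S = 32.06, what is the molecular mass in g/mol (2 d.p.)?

173.32

Molecular formula: C9H19NS.
M = 9×12.011 + 19×1.008 + 1×14.007 + 1×32.06 = 173.32 g/mol.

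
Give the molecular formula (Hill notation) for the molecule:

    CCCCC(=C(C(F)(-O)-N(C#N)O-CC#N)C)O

C11H16FN3O3

Heavy atoms from the SMILES: 11 C, 1 F, 3 N, 3 O.
Implicit hydrogens by atom environment:
  5 × C: no H
  4 × C: 2 H each → 8
  3 × N: no H
  2 × C: 3 H each → 6
  2 × O: 1 H each → 2
  1 × F: no H
  1 × O: no H
  Total hydrogens = 16.
Molecular formula: C11H16FN3O3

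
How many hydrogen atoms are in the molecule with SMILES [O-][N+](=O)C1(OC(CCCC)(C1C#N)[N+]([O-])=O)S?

Hydrogens are implicit in SMILES; fill each atom to its normal valence:
  3 × C: 2 H each → 6
  3 × C: no H
  3 × O: no H
  2 × N (charge +1): no H
  2 × O (charge -1): no H
  1 × C: 3 H
  1 × C: 1 H
  1 × N: no H
  1 × S: 1 H
  Total hydrogens = 11.

11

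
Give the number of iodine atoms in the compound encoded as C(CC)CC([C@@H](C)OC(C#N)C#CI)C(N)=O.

1

The symbol for iodine appears 1 time in the SMILES.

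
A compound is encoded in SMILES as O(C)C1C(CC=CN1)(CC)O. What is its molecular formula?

C8H15NO2

Heavy atoms from the SMILES: 8 C, 1 N, 2 O.
Implicit hydrogens by atom environment:
  3 × C: 1 H each → 3
  2 × C: 3 H each → 6
  2 × C: 2 H each → 4
  1 × C: no H
  1 × N: 1 H
  1 × O: 1 H
  1 × O: no H
  Total hydrogens = 15.
Molecular formula: C8H15NO2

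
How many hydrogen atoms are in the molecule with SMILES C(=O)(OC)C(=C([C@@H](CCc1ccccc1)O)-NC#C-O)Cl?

Hydrogens are implicit in SMILES; fill each atom to its normal valence:
  5 × C (aromatic): 1 H each → 5
  5 × C: no H
  2 × C: 2 H each → 4
  2 × O: 1 H each → 2
  2 × O: no H
  1 × C: 3 H
  1 × C: 1 H
  1 × C (aromatic): no H
  1 × Cl: no H
  1 × N: 1 H
  Total hydrogens = 16.

16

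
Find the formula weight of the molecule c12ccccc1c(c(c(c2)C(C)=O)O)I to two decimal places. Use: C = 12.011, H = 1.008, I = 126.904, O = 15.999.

Molecular formula: C12H9IO2.
M = 12×12.011 + 9×1.008 + 1×126.904 + 2×15.999 = 312.11 g/mol.

312.11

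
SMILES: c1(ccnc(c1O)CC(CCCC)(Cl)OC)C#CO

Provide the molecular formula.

Heavy atoms from the SMILES: 14 C, 1 Cl, 1 N, 3 O.
Implicit hydrogens by atom environment:
  4 × C: 2 H each → 8
  3 × C (aromatic): no H
  3 × C: no H
  2 × C: 3 H each → 6
  2 × C (aromatic): 1 H each → 2
  2 × O: 1 H each → 2
  1 × Cl: no H
  1 × N (aromatic): no H
  1 × O: no H
  Total hydrogens = 18.
Molecular formula: C14H18ClNO3

C14H18ClNO3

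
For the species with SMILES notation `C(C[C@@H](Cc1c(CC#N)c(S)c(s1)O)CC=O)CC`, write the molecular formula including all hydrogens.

C14H19NO2S2

Heavy atoms from the SMILES: 14 C, 1 N, 2 O, 2 S.
Implicit hydrogens by atom environment:
  6 × C: 2 H each → 12
  4 × C (aromatic): no H
  2 × C: 1 H each → 2
  1 × C: 3 H
  1 × C: no H
  1 × N: no H
  1 × O: 1 H
  1 × O: no H
  1 × S: 1 H
  1 × S (aromatic): no H
  Total hydrogens = 19.
Molecular formula: C14H19NO2S2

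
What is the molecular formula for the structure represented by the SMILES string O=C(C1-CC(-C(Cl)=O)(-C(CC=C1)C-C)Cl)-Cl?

Heavy atoms from the SMILES: 11 C, 3 Cl, 2 O.
Implicit hydrogens by atom environment:
  4 × C: 1 H each → 4
  3 × C: 2 H each → 6
  3 × C: no H
  3 × Cl: no H
  2 × O: no H
  1 × C: 3 H
  Total hydrogens = 13.
Molecular formula: C11H13Cl3O2

C11H13Cl3O2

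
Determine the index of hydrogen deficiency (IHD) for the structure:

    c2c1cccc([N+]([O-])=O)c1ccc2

Molecular formula from the SMILES: C10H7NO2.
DoU = (2C + 2 + N − H − X)/2 = (2·10 + 2 + 1 − 7 − 0)/2 = 16/2 = 8.
(Structurally: 2 ring(s) + 6 π bond(s) = 8.)

8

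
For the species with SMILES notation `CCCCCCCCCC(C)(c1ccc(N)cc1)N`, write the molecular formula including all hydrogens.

Heavy atoms from the SMILES: 17 C, 2 N.
Implicit hydrogens by atom environment:
  8 × C: 2 H each → 16
  4 × C (aromatic): 1 H each → 4
  2 × C: 3 H each → 6
  2 × C (aromatic): no H
  2 × N: 2 H each → 4
  1 × C: no H
  Total hydrogens = 30.
Molecular formula: C17H30N2

C17H30N2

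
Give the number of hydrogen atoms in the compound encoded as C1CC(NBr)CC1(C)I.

11

Hydrogens are implicit in SMILES; fill each atom to its normal valence:
  3 × C: 2 H each → 6
  1 × Br: no H
  1 × C: 3 H
  1 × C: 1 H
  1 × C: no H
  1 × I: no H
  1 × N: 1 H
  Total hydrogens = 11.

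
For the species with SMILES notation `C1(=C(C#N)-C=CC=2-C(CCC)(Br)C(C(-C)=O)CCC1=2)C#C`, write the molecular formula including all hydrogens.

Heavy atoms from the SMILES: 1 Br, 18 C, 1 N, 1 O.
Implicit hydrogens by atom environment:
  4 × C: 2 H each → 8
  4 × C (aromatic): no H
  4 × C: no H
  2 × C: 3 H each → 6
  2 × C (aromatic): 1 H each → 2
  2 × C: 1 H each → 2
  1 × Br: no H
  1 × N: no H
  1 × O: no H
  Total hydrogens = 18.
Molecular formula: C18H18BrNO

C18H18BrNO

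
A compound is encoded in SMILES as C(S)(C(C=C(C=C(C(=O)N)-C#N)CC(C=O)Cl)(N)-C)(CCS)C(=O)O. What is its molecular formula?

C15H20ClN3O4S2

Heavy atoms from the SMILES: 15 C, 1 Cl, 3 N, 4 O, 2 S.
Implicit hydrogens by atom environment:
  7 × C: no H
  4 × C: 1 H each → 4
  3 × C: 2 H each → 6
  3 × O: no H
  2 × N: 2 H each → 4
  2 × S: 1 H each → 2
  1 × C: 3 H
  1 × Cl: no H
  1 × N: no H
  1 × O: 1 H
  Total hydrogens = 20.
Molecular formula: C15H20ClN3O4S2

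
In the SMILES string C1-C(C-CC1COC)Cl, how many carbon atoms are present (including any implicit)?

The symbol for carbon appears 7 times in the SMILES. (Cl is a single chlorine, not C + l.)

7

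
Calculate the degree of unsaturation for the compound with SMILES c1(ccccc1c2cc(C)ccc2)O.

8

Molecular formula from the SMILES: C13H12O.
DoU = (2C + 2 + N − H − X)/2 = (2·13 + 2 + 0 − 12 − 0)/2 = 16/2 = 8.
(Structurally: 2 ring(s) + 6 π bond(s) = 8.)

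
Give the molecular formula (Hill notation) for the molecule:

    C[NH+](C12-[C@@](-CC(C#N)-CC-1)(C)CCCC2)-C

Heavy atoms from the SMILES: 14 C, 2 N.
Implicit hydrogens by atom environment:
  7 × C: 2 H each → 14
  3 × C: 3 H each → 9
  3 × C: no H
  1 × C: 1 H
  1 × N (charge +1): 1 H
  1 × N: no H
  Total hydrogens = 25.
Net charge +1.
Molecular formula: C14H25N2+

C14H25N2+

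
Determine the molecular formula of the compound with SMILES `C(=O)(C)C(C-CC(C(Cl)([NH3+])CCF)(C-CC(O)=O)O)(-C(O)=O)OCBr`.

C14H23BrClFNO7+

Heavy atoms from the SMILES: 1 Br, 14 C, 1 Cl, 1 F, 1 N, 7 O.
Implicit hydrogens by atom environment:
  7 × C: 2 H each → 14
  6 × C: no H
  4 × O: no H
  3 × O: 1 H each → 3
  1 × Br: no H
  1 × C: 3 H
  1 × Cl: no H
  1 × F: no H
  1 × N (charge +1): 3 H
  Total hydrogens = 23.
Net charge +1.
Molecular formula: C14H23BrClFNO7+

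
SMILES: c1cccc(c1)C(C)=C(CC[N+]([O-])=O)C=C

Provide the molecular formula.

C13H15NO2

Heavy atoms from the SMILES: 13 C, 1 N, 2 O.
Implicit hydrogens by atom environment:
  5 × C (aromatic): 1 H each → 5
  3 × C: 2 H each → 6
  2 × C: no H
  1 × C: 3 H
  1 × C: 1 H
  1 × C (aromatic): no H
  1 × N (charge +1): no H
  1 × O: no H
  1 × O (charge -1): no H
  Total hydrogens = 15.
Molecular formula: C13H15NO2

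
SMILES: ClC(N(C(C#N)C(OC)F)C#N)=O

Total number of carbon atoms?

6

The symbol for carbon appears 6 times in the SMILES. (Cl is a single chlorine, not C + l.)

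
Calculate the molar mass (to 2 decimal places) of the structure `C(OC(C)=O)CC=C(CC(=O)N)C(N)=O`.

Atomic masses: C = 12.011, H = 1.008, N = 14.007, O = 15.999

Molecular formula: C9H14N2O4.
M = 9×12.011 + 14×1.008 + 2×14.007 + 4×15.999 = 214.22 g/mol.

214.22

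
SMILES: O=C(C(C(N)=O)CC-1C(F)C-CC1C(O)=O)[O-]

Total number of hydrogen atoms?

13

Hydrogens are implicit in SMILES; fill each atom to its normal valence:
  4 × C: 1 H each → 4
  3 × C: 2 H each → 6
  3 × C: no H
  3 × O: no H
  1 × F: no H
  1 × N: 2 H
  1 × O: 1 H
  1 × O (charge -1): no H
  Total hydrogens = 13.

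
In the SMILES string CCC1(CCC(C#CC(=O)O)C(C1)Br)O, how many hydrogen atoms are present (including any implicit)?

Hydrogens are implicit in SMILES; fill each atom to its normal valence:
  4 × C: 2 H each → 8
  4 × C: no H
  2 × C: 1 H each → 2
  2 × O: 1 H each → 2
  1 × Br: no H
  1 × C: 3 H
  1 × O: no H
  Total hydrogens = 15.

15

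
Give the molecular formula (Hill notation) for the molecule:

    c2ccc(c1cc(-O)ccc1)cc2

Heavy atoms from the SMILES: 12 C, 1 O.
Implicit hydrogens by atom environment:
  9 × C (aromatic): 1 H each → 9
  3 × C (aromatic): no H
  1 × O: 1 H
  Total hydrogens = 10.
Molecular formula: C12H10O

C12H10O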